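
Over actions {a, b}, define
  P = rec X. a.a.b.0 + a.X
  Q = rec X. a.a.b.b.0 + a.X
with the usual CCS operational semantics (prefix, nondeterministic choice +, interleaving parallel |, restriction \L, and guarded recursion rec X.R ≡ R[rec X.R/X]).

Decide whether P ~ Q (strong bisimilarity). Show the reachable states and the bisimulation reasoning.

NO

LTS(P): 4 reachable states
  s0 = rec X. a.a.b.0 + a.X | —a→ s0, —a→ s1
  s1 = a.b.0 | —a→ s2
  s2 = b.0 | —b→ s3
  s3 = 0 | stopped
LTS(Q): 5 reachable states
  t0 = rec X. a.a.b.b.0 + a.X | —a→ t0, —a→ t1
  t1 = a.b.b.0 | —a→ t2
  t2 = b.b.0 | —b→ t3
  t3 = b.0 | —b→ t4
  t4 = 0 | stopped
Coarsest stable partition (strong bisimilarity classes):
  B0 = {s0}
  B1 = {s1}
  B2 = {s2, t3}
  B3 = {s3, t4}
  B4 = {t0}
  B5 = {t1}
  B6 = {t2}
s0 ∈ B0, t0 ∈ B4 → different blocks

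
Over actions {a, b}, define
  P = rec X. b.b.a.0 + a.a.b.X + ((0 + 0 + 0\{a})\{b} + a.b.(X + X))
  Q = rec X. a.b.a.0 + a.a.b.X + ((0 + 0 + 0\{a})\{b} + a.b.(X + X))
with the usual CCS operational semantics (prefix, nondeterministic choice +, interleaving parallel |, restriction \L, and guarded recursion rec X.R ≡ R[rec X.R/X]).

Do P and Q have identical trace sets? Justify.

trace-distinct — witness ⟨b⟩

LTS(P): 8 reachable states
  u0 = rec X. b.b.a.0 + a.a.b.X + ((0 + 0 + 0\{a})\{b} + a.b.(X + X)) | =a=> u1, =a=> u2, =b=> u3
  u1 = a.b.(rec X. b.b.a.0 + a.a.b.X + ((0 + 0 + 0\{a})\{b} + a.b.(X + X))) | =a=> u4
  u2 = b.((rec X. b.b.a.0 + a.a.b.X + ((0 + 0 + 0\{a})\{b} + a.b.(X + X))) + (rec X. b.b.a.0 + a.a.b.X + ((0 + 0 + 0\{a})\{b} + a.b.(X + X)))) | =b=> u5
  u3 = b.a.0 | =b=> u6
  u4 = b.(rec X. b.b.a.0 + a.a.b.X + ((0 + 0 + 0\{a})\{b} + a.b.(X + X))) | =b=> u0
  u5 = (rec X. b.b.a.0 + a.a.b.X + ((0 + 0 + 0\{a})\{b} + a.b.(X + X))) + (rec X. b.b.a.0 + a.a.b.X + ((0 + 0 + 0\{a})\{b} + a.b.(X + X))) | =a=> u1, =a=> u2, =b=> u3
  u6 = a.0 | =a=> u7
  u7 = 0 | ·
LTS(Q): 8 reachable states
  v0 = rec X. a.b.a.0 + a.a.b.X + ((0 + 0 + 0\{a})\{b} + a.b.(X + X)) | =a=> v1, =a=> v2, =a=> v3
  v1 = a.b.(rec X. a.b.a.0 + a.a.b.X + ((0 + 0 + 0\{a})\{b} + a.b.(X + X))) | =a=> v4
  v2 = b.((rec X. a.b.a.0 + a.a.b.X + ((0 + 0 + 0\{a})\{b} + a.b.(X + X))) + (rec X. a.b.a.0 + a.a.b.X + ((0 + 0 + 0\{a})\{b} + a.b.(X + X)))) | =b=> v5
  v3 = b.a.0 | =b=> v6
  v4 = b.(rec X. a.b.a.0 + a.a.b.X + ((0 + 0 + 0\{a})\{b} + a.b.(X + X))) | =b=> v0
  v5 = (rec X. a.b.a.0 + a.a.b.X + ((0 + 0 + 0\{a})\{b} + a.b.(X + X))) + (rec X. a.b.a.0 + a.a.b.X + ((0 + 0 + 0\{a})\{b} + a.b.(X + X))) | =a=> v1, =a=> v2, =a=> v3
  v6 = a.0 | =a=> v7
  v7 = 0 | ·
Executing b from P (initial set {u0}):
  after b @ step 1: {u3}
  P completes σ.
Executing b from Q (initial set {v0}):
  after b @ step 1: ∅  — Q cannot continue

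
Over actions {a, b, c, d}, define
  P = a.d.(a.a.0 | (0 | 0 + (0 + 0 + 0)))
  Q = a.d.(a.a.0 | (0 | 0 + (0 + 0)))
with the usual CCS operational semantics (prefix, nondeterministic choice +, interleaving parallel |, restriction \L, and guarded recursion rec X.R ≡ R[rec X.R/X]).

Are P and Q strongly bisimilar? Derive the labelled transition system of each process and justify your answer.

Reachable graph of P (5 states):
  m0 = a.d.(a.a.0 | (0 | 0 + (0 + 0 + 0))) → --a--▸ m1
  m1 = d.(a.a.0 | (0 | 0 + (0 + 0 + 0))) → --d--▸ m2
  m2 = a.a.0 | (0 | 0 + (0 + 0 + 0)) → --a--▸ m3
  m3 = a.0 | (0 | 0 + (0 + 0 + 0)) → --a--▸ m4
  m4 = 0 | (0 | 0 + (0 + 0 + 0)) → stopped
Reachable graph of Q (5 states):
  n0 = a.d.(a.a.0 | (0 | 0 + (0 + 0))) → --a--▸ n1
  n1 = d.(a.a.0 | (0 | 0 + (0 + 0))) → --d--▸ n2
  n2 = a.a.0 | (0 | 0 + (0 + 0)) → --a--▸ n3
  n3 = a.0 | (0 | 0 + (0 + 0)) → --a--▸ n4
  n4 = 0 | (0 | 0 + (0 + 0)) → stopped
Bisimilarity quotient blocks:
  B0 = {m0, n0}
  B1 = {m1, n1}
  B2 = {m2, n2}
  B3 = {m3, n3}
  B4 = {m4, n4}
m0 ∈ B0, n0 ∈ B0 → same block

P ~ Q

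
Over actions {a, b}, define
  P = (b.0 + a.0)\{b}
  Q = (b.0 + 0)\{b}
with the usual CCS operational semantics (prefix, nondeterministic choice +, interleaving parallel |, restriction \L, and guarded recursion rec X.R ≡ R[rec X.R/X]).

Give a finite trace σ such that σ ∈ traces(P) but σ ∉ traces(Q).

a

Reachable graph of P (2 states):
  p0 = (b.0 + a.0)\{b} → =a=> p1
  p1 = 0\{b} → ∅
Reachable graph of Q (1 states):
  q0 = (b.0 + 0)\{b} → ∅
Run σ = ⟨a⟩ on P: start {p0}
  [1] a ⇒ {p1}
  — P admits the full trace.
Run σ = ⟨a⟩ on Q: start {q0}
  [1] a ⇒ no successor for Q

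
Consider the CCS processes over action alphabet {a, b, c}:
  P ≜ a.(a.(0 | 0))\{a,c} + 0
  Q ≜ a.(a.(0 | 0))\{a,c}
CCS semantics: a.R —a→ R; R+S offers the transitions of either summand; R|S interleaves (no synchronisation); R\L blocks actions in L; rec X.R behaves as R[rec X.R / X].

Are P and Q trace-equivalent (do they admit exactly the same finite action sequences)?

Reachable graph of P (2 states):
  s0 = a.(a.(0 | 0))\{a,c} + 0 ⊢ =a=> s1
  s1 = (a.(0 | 0))\{a,c} ⊢ ·
Reachable graph of Q (2 states):
  t0 = a.(a.(0 | 0))\{a,c} ⊢ =a=> t1
  t1 = (a.(0 | 0))\{a,c} ⊢ ·
Partition-refinement fixed point:
  B0 = {s0, t0}
  B1 = {s1, t1}
s0 ∈ B0, t0 ∈ B0 → same block
Bisimilar ⇒ trace-equivalent.

YES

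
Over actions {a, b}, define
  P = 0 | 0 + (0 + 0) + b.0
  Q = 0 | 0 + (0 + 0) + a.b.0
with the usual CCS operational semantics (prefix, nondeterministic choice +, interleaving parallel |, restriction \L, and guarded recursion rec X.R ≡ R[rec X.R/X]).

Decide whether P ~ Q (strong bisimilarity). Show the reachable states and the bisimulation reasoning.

not bisimilar

Reachable graph of P (2 states):
  u0 = 0 | 0 + (0 + 0) + b.0 has moves --b--▸ u1
  u1 = 0 has moves ∅
Reachable graph of Q (3 states):
  v0 = 0 | 0 + (0 + 0) + a.b.0 has moves --a--▸ v1
  v1 = b.0 has moves --b--▸ v2
  v2 = 0 has moves ∅
Coarsest stable partition (strong bisimilarity classes):
  B0 = {u0, v1}
  B1 = {u1, v2}
  B2 = {v0}
u0 ∈ B0, v0 ∈ B2 → different blocks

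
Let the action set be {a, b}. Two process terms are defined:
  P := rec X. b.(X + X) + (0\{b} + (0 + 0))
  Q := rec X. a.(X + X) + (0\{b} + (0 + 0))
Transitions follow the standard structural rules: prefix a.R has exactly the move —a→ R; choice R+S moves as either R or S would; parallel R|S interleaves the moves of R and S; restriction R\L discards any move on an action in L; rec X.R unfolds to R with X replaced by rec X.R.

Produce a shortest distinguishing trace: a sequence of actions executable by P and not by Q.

P's transition system — 2 states:
  p0 = rec X. b.(X + X) + (0\{b} + (0 + 0)) ⊢ -b-> p1
  p1 = (rec X. b.(X + X) + (0\{b} + (0 + 0))) + (rec X. b.(X + X) + (0\{b} + (0 + 0))) ⊢ -b-> p1
Q's transition system — 2 states:
  q0 = rec X. a.(X + X) + (0\{b} + (0 + 0)) ⊢ -a-> q1
  q1 = (rec X. a.(X + X) + (0\{b} + (0 + 0))) + (rec X. a.(X + X) + (0\{b} + (0 + 0))) ⊢ -a-> q1
Trace ⟨b⟩ through P, begin at {p0}:
  [1] b ⇒ {p1}
  P completes σ.
Trace ⟨b⟩ through Q, begin at {q0}:
  [1] b ⇒ no successor for Q

b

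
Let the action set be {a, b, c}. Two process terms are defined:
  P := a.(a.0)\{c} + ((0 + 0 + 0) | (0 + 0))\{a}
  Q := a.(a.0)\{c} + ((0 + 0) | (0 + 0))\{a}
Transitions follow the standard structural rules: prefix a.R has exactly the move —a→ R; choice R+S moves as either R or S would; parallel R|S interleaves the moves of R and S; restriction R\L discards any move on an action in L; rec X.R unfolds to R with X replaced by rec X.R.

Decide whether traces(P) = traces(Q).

trace-equivalent

Reachable graph of P (3 states):
  s0 = a.(a.0)\{c} + ((0 + 0 + 0) | (0 + 0))\{a} | --a--▸ s1
  s1 = (a.0)\{c} | --a--▸ s2
  s2 = 0\{c} | ∅
Reachable graph of Q (3 states):
  t0 = a.(a.0)\{c} + ((0 + 0) | (0 + 0))\{a} | --a--▸ t1
  t1 = (a.0)\{c} | --a--▸ t2
  t2 = 0\{c} | ∅
Bisimilarity quotient blocks:
  B0 = {s0, t0}
  B1 = {s1, t1}
  B2 = {s2, t2}
s0 ∈ B0, t0 ∈ B0 → same block
Bisimilar ⇒ trace-equivalent.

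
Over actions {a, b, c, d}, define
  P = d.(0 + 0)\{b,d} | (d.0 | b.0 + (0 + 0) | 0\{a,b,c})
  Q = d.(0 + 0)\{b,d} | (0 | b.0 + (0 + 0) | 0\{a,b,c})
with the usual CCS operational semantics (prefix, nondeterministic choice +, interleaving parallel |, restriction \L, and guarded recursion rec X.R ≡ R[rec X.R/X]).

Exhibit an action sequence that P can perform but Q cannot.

dd

Reachable graph of P (8 states):
  m0 = d.(0 + 0)\{b,d} | (d.0 | b.0 + (0 + 0) | 0\{a,b,c}) → ··b··> m1, ··d··> m2, ··d··> m3
  m1 = d.(0 + 0)\{b,d} | (d.0 | 0) → ··d··> m4, ··d··> m5
  m2 = (0 + 0)\{b,d} | (d.0 | b.0 + (0 + 0) | 0\{a,b,c}) → ··b··> m4, ··d··> m6
  m3 = d.(0 + 0)\{b,d} | (0 | b.0) → ··b··> m5, ··d··> m6
  m4 = (0 + 0)\{b,d} | (d.0 | 0) → ··d··> m7
  m5 = d.(0 + 0)\{b,d} | (0 | 0) → ··d··> m7
  m6 = (0 + 0)\{b,d} | (0 | b.0) → ··b··> m7
  m7 = (0 + 0)\{b,d} | (0 | 0) → ∅
Reachable graph of Q (4 states):
  n0 = d.(0 + 0)\{b,d} | (0 | b.0 + (0 + 0) | 0\{a,b,c}) → ··b··> n1, ··d··> n2
  n1 = d.(0 + 0)\{b,d} | (0 | 0) → ··d··> n3
  n2 = (0 + 0)\{b,d} | (0 | b.0 + (0 + 0) | 0\{a,b,c}) → ··b··> n3
  n3 = (0 + 0)\{b,d} | (0 | 0) → ∅
Trace ⟨dd⟩ through P, begin at {m0}:
  after d @ step 1: {m2, m3}
  after d @ step 2: {m6}
  — P admits the full trace.
Trace ⟨dd⟩ through Q, begin at {n0}:
  after d @ step 1: {n2}
  after d @ step 2: ∅  — Q cannot continue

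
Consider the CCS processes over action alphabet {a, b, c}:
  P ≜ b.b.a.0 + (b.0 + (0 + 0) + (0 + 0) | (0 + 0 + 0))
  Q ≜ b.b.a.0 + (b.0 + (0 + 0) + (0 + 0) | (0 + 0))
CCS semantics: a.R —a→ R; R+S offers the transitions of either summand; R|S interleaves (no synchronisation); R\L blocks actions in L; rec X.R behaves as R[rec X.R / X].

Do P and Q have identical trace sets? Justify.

YES

Reachable graph of P (4 states):
  m0 = b.b.a.0 + (b.0 + (0 + 0) + (0 + 0) | (0 + 0 + 0)) ⊢ --b--▸ m1, --b--▸ m2
  m1 = 0 ⊢ stopped
  m2 = b.a.0 ⊢ --b--▸ m3
  m3 = a.0 ⊢ --a--▸ m1
Reachable graph of Q (4 states):
  n0 = b.b.a.0 + (b.0 + (0 + 0) + (0 + 0) | (0 + 0)) ⊢ --b--▸ n1, --b--▸ n2
  n1 = 0 ⊢ stopped
  n2 = b.a.0 ⊢ --b--▸ n3
  n3 = a.0 ⊢ --a--▸ n1
Coarsest stable partition (strong bisimilarity classes):
  B0 = {m0, n0}
  B1 = {m2, n2}
  B2 = {m3, n3}
  B3 = {m1, n1}
m0 ∈ B0, n0 ∈ B0 → same block
Bisimilar ⇒ trace-equivalent.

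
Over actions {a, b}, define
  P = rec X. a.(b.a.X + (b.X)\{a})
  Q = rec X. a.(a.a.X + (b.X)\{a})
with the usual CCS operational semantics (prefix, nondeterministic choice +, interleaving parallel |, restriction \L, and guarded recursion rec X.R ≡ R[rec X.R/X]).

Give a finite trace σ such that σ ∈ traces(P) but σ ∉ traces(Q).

LTS(P): 4 reachable states
  s0 = rec X. a.(b.a.X + (b.X)\{a}) :: —a→ s1
  s1 = b.a.(rec X. a.(b.a.X + (b.X)\{a})) + (b.(rec X. a.(b.a.X + (b.X)\{a})))\{a} :: —b→ s2, —b→ s3
  s2 = (rec X. a.(b.a.X + (b.X)\{a}))\{a} :: deadlocked
  s3 = a.(rec X. a.(b.a.X + (b.X)\{a})) :: —a→ s0
LTS(Q): 4 reachable states
  t0 = rec X. a.(a.a.X + (b.X)\{a}) :: —a→ t1
  t1 = a.a.(rec X. a.(a.a.X + (b.X)\{a})) + (b.(rec X. a.(a.a.X + (b.X)\{a})))\{a} :: —a→ t2, —b→ t3
  t2 = a.(rec X. a.(a.a.X + (b.X)\{a})) :: —a→ t0
  t3 = (rec X. a.(a.a.X + (b.X)\{a}))\{a} :: deadlocked
Run σ = ⟨aba⟩ on P: start {s0}
  [1] a ⇒ {s1}
  [2] b ⇒ {s2, s3}
  [3] a ⇒ {s0}
  P completes σ.
Run σ = ⟨aba⟩ on Q: start {t0}
  [1] a ⇒ {t1}
  [2] b ⇒ {t3}
  [3] a ⇒ ∅ (Q stuck)

aba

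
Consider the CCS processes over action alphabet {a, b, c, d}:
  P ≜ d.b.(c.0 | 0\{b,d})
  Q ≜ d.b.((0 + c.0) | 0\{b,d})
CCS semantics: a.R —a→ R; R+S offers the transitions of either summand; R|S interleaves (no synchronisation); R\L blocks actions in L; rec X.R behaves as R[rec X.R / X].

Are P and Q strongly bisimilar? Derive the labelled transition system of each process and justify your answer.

bisimilar

Reachable graph of P (4 states):
  m0 = d.b.(c.0 | 0\{b,d}) → --d--▸ m1
  m1 = b.(c.0 | 0\{b,d}) → --b--▸ m2
  m2 = c.0 | 0\{b,d} → --c--▸ m3
  m3 = 0 | 0\{b,d} → stopped
Reachable graph of Q (4 states):
  n0 = d.b.((0 + c.0) | 0\{b,d}) → --d--▸ n1
  n1 = b.((0 + c.0) | 0\{b,d}) → --b--▸ n2
  n2 = (0 + c.0) | 0\{b,d} → --c--▸ n3
  n3 = 0 | 0\{b,d} → stopped
Partition-refinement fixed point:
  B0 = {m0, n0}
  B1 = {m1, n1}
  B2 = {m2, n2}
  B3 = {m3, n3}
m0 ∈ B0, n0 ∈ B0 → same block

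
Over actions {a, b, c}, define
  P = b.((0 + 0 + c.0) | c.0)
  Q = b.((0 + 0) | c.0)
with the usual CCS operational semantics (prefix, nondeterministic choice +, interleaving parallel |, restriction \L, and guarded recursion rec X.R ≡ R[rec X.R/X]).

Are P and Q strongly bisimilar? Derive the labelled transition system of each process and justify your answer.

not bisimilar

Reachable graph of P (5 states):
  m0 = b.((0 + 0 + c.0) | c.0) has moves ··b··> m1
  m1 = (0 + 0 + c.0) | c.0 has moves ··c··> m2, ··c··> m3
  m2 = (0 + 0 + c.0) | 0 has moves ··c··> m4
  m3 = 0 | c.0 has moves ··c··> m4
  m4 = 0 | 0 has moves deadlocked
Reachable graph of Q (3 states):
  n0 = b.((0 + 0) | c.0) has moves ··b··> n1
  n1 = (0 + 0) | c.0 has moves ··c··> n2
  n2 = (0 + 0) | 0 has moves deadlocked
Bisimilarity quotient blocks:
  B0 = {m0}
  B1 = {m1}
  B2 = {m2, m3, n1}
  B3 = {m4, n2}
  B4 = {n0}
m0 ∈ B0, n0 ∈ B4 → different blocks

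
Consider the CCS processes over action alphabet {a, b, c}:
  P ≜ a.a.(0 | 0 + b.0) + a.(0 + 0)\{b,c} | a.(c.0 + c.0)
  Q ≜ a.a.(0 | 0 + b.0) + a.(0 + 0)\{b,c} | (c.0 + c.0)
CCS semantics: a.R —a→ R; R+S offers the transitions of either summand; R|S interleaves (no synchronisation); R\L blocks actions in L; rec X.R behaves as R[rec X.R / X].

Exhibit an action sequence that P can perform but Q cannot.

P's transition system — 9 states:
  s0 = a.a.(0 | 0 + b.0) + a.(0 + 0)\{b,c} | a.(c.0 + c.0) | =a=> s1, =a=> s2, =a=> s3
  s1 = (0 + 0)\{b,c} | a.(c.0 + c.0) | =a=> s4
  s2 = a.(0 + 0)\{b,c} | (c.0 + c.0) | =a=> s4, =c=> s5
  s3 = a.(0 | 0 + b.0) | =a=> s6
  s4 = (0 + 0)\{b,c} | (c.0 + c.0) | =c=> s7
  s5 = a.(0 + 0)\{b,c} | 0 | =a=> s7
  s6 = 0 | 0 + b.0 | =b=> s8
  s7 = (0 + 0)\{b,c} | 0 | ∅
  s8 = 0 | ∅
Q's transition system — 7 states:
  t0 = a.a.(0 | 0 + b.0) + a.(0 + 0)\{b,c} | (c.0 + c.0) | =a=> t1, =a=> t2, =c=> t3
  t1 = (0 + 0)\{b,c} | (c.0 + c.0) | =c=> t4
  t2 = a.(0 | 0 + b.0) | =a=> t5
  t3 = a.(0 + 0)\{b,c} | 0 | =a=> t4
  t4 = (0 + 0)\{b,c} | 0 | ∅
  t5 = 0 | 0 + b.0 | =b=> t6
  t6 = 0 | ∅
Trace ⟨aac⟩ through P, begin at {s0}:
  [1] a ⇒ {s1, s2, s3}
  [2] a ⇒ {s4, s6}
  [3] c ⇒ {s7}
  P completes σ.
Trace ⟨aac⟩ through Q, begin at {t0}:
  [1] a ⇒ {t1, t2}
  [2] a ⇒ {t5}
  [3] c ⇒ ∅ (Q stuck)

aac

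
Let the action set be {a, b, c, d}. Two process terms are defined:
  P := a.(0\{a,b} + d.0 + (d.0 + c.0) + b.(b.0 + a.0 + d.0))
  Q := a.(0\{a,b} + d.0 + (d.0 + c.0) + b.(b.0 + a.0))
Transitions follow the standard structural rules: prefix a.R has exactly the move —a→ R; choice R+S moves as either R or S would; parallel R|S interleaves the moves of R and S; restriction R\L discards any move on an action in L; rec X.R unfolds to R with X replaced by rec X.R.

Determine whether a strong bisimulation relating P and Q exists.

P's transition system — 4 states:
  s0 = a.(0\{a,b} + d.0 + (d.0 + c.0) + b.(b.0 + a.0 + d.0)) :: --a--▸ s1
  s1 = 0\{a,b} + d.0 + (d.0 + c.0) + b.(b.0 + a.0 + d.0) :: --b--▸ s2, --c--▸ s3, --d--▸ s3
  s2 = b.0 + a.0 + d.0 :: --a--▸ s3, --b--▸ s3, --d--▸ s3
  s3 = 0 :: ∅
Q's transition system — 4 states:
  t0 = a.(0\{a,b} + d.0 + (d.0 + c.0) + b.(b.0 + a.0)) :: --a--▸ t1
  t1 = 0\{a,b} + d.0 + (d.0 + c.0) + b.(b.0 + a.0) :: --b--▸ t2, --c--▸ t3, --d--▸ t3
  t2 = b.0 + a.0 :: --a--▸ t3, --b--▸ t3
  t3 = 0 :: ∅
Coarsest stable partition (strong bisimilarity classes):
  B0 = {s0}
  B1 = {s1}
  B2 = {s2}
  B3 = {s3, t3}
  B4 = {t0}
  B5 = {t1}
  B6 = {t2}
s0 ∈ B0, t0 ∈ B4 → different blocks

P ≁ Q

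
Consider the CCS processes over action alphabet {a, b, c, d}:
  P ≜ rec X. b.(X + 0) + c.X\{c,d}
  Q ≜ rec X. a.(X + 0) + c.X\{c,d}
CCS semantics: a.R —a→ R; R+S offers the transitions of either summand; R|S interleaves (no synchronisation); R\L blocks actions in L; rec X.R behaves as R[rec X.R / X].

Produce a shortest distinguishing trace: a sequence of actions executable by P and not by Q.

Reachable graph of P (4 states):
  p0 = rec X. b.(X + 0) + c.X\{c,d} | --b--▸ p1, --c--▸ p2
  p1 = (rec X. b.(X + 0) + c.X\{c,d}) + 0 | --b--▸ p1, --c--▸ p2
  p2 = (rec X. b.(X + 0) + c.X\{c,d})\{c,d} | --b--▸ p3
  p3 = ((rec X. b.(X + 0) + c.X\{c,d}) + 0)\{c,d} | --b--▸ p3
Reachable graph of Q (4 states):
  q0 = rec X. a.(X + 0) + c.X\{c,d} | --a--▸ q1, --c--▸ q2
  q1 = (rec X. a.(X + 0) + c.X\{c,d}) + 0 | --a--▸ q1, --c--▸ q2
  q2 = (rec X. a.(X + 0) + c.X\{c,d})\{c,d} | --a--▸ q3
  q3 = ((rec X. a.(X + 0) + c.X\{c,d}) + 0)\{c,d} | --a--▸ q3
Trace ⟨b⟩ through P, begin at {p0}:
  step 1 (b): {p1}
  — P admits the full trace.
Trace ⟨b⟩ through Q, begin at {q0}:
  step 1 (b): ∅ (Q stuck)

b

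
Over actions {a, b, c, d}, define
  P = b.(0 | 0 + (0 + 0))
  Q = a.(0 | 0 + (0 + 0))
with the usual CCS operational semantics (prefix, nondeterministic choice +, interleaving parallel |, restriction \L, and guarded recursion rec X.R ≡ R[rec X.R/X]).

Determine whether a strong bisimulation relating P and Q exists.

P's transition system — 2 states:
  s0 = b.(0 | 0 + (0 + 0)) :: —b→ s1
  s1 = 0 | 0 + (0 + 0) :: deadlocked
Q's transition system — 2 states:
  t0 = a.(0 | 0 + (0 + 0)) :: —a→ t1
  t1 = 0 | 0 + (0 + 0) :: deadlocked
Coarsest stable partition (strong bisimilarity classes):
  B0 = {s0}
  B1 = {s1, t1}
  B2 = {t0}
s0 ∈ B0, t0 ∈ B2 → different blocks

P ≁ Q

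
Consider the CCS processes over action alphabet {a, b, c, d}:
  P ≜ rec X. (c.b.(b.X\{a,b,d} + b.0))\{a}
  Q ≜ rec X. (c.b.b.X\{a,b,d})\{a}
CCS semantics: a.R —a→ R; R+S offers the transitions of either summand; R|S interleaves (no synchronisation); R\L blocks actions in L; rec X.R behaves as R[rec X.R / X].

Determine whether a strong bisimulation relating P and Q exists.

not bisimilar

LTS(P): 6 reachable states
  u0 = rec X. (c.b.(b.X\{a,b,d} + b.0))\{a} :: --c--▸ u1
  u1 = (b.(b.(rec X. (c.b.(b.X\{a,b,d} + b.0))\{a})\{a,b,d} + b.0))\{a} :: --b--▸ u2
  u2 = (b.(rec X. (c.b.(b.X\{a,b,d} + b.0))\{a})\{a,b,d} + b.0)\{a} :: --b--▸ u3, --b--▸ u4
  u3 = (rec X. (c.b.(b.X\{a,b,d} + b.0))\{a})\{a,b,d}\{a} :: --c--▸ u5
  u4 = 0\{a} :: (no moves)
  u5 = (b.(b.(rec X. (c.b.(b.X\{a,b,d} + b.0))\{a})\{a,b,d} + b.0))\{a}\{a,b,d}\{a} :: (no moves)
LTS(Q): 5 reachable states
  v0 = rec X. (c.b.b.X\{a,b,d})\{a} :: --c--▸ v1
  v1 = (b.b.(rec X. (c.b.b.X\{a,b,d})\{a})\{a,b,d})\{a} :: --b--▸ v2
  v2 = (b.(rec X. (c.b.b.X\{a,b,d})\{a})\{a,b,d})\{a} :: --b--▸ v3
  v3 = (rec X. (c.b.b.X\{a,b,d})\{a})\{a,b,d}\{a} :: --c--▸ v4
  v4 = (b.b.(rec X. (c.b.b.X\{a,b,d})\{a})\{a,b,d})\{a}\{a,b,d}\{a} :: (no moves)
Coarsest stable partition (strong bisimilarity classes):
  B0 = {u0}
  B1 = {u1}
  B2 = {u2}
  B3 = {u4, u5, v4}
  B4 = {u3, v3}
  B5 = {v0}
  B6 = {v1}
  B7 = {v2}
u0 ∈ B0, v0 ∈ B5 → different blocks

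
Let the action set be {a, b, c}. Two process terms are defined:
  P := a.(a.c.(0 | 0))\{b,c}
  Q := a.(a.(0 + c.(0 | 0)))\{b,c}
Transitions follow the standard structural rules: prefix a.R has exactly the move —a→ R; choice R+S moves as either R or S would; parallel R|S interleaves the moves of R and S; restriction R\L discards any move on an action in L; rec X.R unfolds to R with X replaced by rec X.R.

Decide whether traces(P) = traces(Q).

trace-equivalent

P's transition system — 3 states:
  s0 = a.(a.c.(0 | 0))\{b,c} → —a→ s1
  s1 = (a.c.(0 | 0))\{b,c} → —a→ s2
  s2 = (c.(0 | 0))\{b,c} → stopped
Q's transition system — 3 states:
  t0 = a.(a.(0 + c.(0 | 0)))\{b,c} → —a→ t1
  t1 = (a.(0 + c.(0 | 0)))\{b,c} → —a→ t2
  t2 = (0 + c.(0 | 0))\{b,c} → stopped
Bisimilarity quotient blocks:
  B0 = {s0, t0}
  B1 = {s1, t1}
  B2 = {s2, t2}
s0 ∈ B0, t0 ∈ B0 → same block
Bisimilar ⇒ trace-equivalent.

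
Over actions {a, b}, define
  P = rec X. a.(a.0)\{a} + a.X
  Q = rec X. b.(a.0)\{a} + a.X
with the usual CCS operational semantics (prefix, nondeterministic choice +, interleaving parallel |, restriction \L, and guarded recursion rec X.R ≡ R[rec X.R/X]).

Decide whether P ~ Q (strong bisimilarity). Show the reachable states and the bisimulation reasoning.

NO

P's transition system — 2 states:
  p0 = rec X. a.(a.0)\{a} + a.X → ··a··> p0, ··a··> p1
  p1 = (a.0)\{a} → deadlocked
Q's transition system — 2 states:
  q0 = rec X. b.(a.0)\{a} + a.X → ··a··> q0, ··b··> q1
  q1 = (a.0)\{a} → deadlocked
Bisimilarity quotient blocks:
  B0 = {p0}
  B1 = {p1, q1}
  B2 = {q0}
p0 ∈ B0, q0 ∈ B2 → different blocks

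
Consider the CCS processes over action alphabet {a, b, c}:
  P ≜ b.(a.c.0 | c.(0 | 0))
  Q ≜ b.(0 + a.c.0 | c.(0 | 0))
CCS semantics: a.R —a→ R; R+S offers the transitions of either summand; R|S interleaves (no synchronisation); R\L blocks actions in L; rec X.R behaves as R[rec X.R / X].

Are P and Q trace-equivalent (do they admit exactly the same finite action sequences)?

trace-equivalent

LTS(P): 7 reachable states
  u0 = b.(a.c.0 | c.(0 | 0)) | —b→ u1
  u1 = a.c.0 | c.(0 | 0) | —a→ u2, —c→ u3
  u2 = c.0 | c.(0 | 0) | —c→ u4, —c→ u5
  u3 = a.c.0 | (0 | 0) | —a→ u5
  u4 = 0 | c.(0 | 0) | —c→ u6
  u5 = c.0 | (0 | 0) | —c→ u6
  u6 = 0 | (0 | 0) | ·
LTS(Q): 7 reachable states
  v0 = b.(0 + a.c.0 | c.(0 | 0)) | —b→ v1
  v1 = 0 + a.c.0 | c.(0 | 0) | —a→ v2, —c→ v3
  v2 = c.0 | c.(0 | 0) | —c→ v4, —c→ v5
  v3 = a.c.0 | (0 | 0) | —a→ v5
  v4 = 0 | c.(0 | 0) | —c→ v6
  v5 = c.0 | (0 | 0) | —c→ v6
  v6 = 0 | (0 | 0) | ·
Coarsest stable partition (strong bisimilarity classes):
  B0 = {u0, v0}
  B1 = {u1, v1}
  B2 = {u2, v2}
  B3 = {u4, u5, v4, v5}
  B4 = {u6, v6}
  B5 = {u3, v3}
u0 ∈ B0, v0 ∈ B0 → same block
Bisimilar ⇒ trace-equivalent.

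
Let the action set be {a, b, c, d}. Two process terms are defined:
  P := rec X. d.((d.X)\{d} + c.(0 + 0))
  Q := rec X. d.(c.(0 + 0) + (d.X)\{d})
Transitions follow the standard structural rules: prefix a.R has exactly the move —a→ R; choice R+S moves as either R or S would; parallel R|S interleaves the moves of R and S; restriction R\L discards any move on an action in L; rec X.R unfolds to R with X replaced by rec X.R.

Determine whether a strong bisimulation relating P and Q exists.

YES

P's transition system — 3 states:
  u0 = rec X. d.((d.X)\{d} + c.(0 + 0)) → —d→ u1
  u1 = (d.(rec X. d.((d.X)\{d} + c.(0 + 0))))\{d} + c.(0 + 0) → —c→ u2
  u2 = 0 + 0 → deadlocked
Q's transition system — 3 states:
  v0 = rec X. d.(c.(0 + 0) + (d.X)\{d}) → —d→ v1
  v1 = c.(0 + 0) + (d.(rec X. d.(c.(0 + 0) + (d.X)\{d})))\{d} → —c→ v2
  v2 = 0 + 0 → deadlocked
Coarsest stable partition (strong bisimilarity classes):
  B0 = {u0, v0}
  B1 = {u1, v1}
  B2 = {u2, v2}
u0 ∈ B0, v0 ∈ B0 → same block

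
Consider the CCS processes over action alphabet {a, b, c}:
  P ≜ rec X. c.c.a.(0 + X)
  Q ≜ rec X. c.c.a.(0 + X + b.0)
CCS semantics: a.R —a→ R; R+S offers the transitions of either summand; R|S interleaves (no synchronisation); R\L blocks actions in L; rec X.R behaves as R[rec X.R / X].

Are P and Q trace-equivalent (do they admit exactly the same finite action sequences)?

P's transition system — 4 states:
  m0 = rec X. c.c.a.(0 + X) → ··c··> m1
  m1 = c.a.(0 + (rec X. c.c.a.(0 + X))) → ··c··> m2
  m2 = a.(0 + (rec X. c.c.a.(0 + X))) → ··a··> m3
  m3 = 0 + (rec X. c.c.a.(0 + X)) → ··c··> m1
Q's transition system — 5 states:
  n0 = rec X. c.c.a.(0 + X + b.0) → ··c··> n1
  n1 = c.a.(0 + (rec X. c.c.a.(0 + X + b.0)) + b.0) → ··c··> n2
  n2 = a.(0 + (rec X. c.c.a.(0 + X + b.0)) + b.0) → ··a··> n3
  n3 = 0 + (rec X. c.c.a.(0 + X + b.0)) + b.0 → ··b··> n4, ··c··> n1
  n4 = 0 → (no moves)
Run σ = ⟨ccab⟩ on Q: start {n0}
  step 1 (c): {n1}
  step 2 (c): {n2}
  step 3 (a): {n3}
  step 4 (b): {n4}
  ✓ Q
Run σ = ⟨ccab⟩ on P: start {m0}
  step 1 (c): {m1}
  step 2 (c): {m2}
  step 3 (a): {m3}
  step 4 (b): ∅ (P stuck)

trace-distinct — witness ⟨ccab⟩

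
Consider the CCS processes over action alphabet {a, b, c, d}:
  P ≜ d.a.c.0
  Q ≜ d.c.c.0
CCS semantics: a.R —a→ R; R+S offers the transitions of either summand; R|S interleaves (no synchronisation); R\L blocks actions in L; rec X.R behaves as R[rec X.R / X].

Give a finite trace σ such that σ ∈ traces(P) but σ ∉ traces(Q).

P's transition system — 4 states:
  m0 = d.a.c.0 has moves --d--▸ m1
  m1 = a.c.0 has moves --a--▸ m2
  m2 = c.0 has moves --c--▸ m3
  m3 = 0 has moves (no moves)
Q's transition system — 4 states:
  n0 = d.c.c.0 has moves --d--▸ n1
  n1 = c.c.0 has moves --c--▸ n2
  n2 = c.0 has moves --c--▸ n3
  n3 = 0 has moves (no moves)
Trace ⟨da⟩ through P, begin at {m0}:
  after d @ step 1: {m1}
  after a @ step 2: {m2}
  — P admits the full trace.
Trace ⟨da⟩ through Q, begin at {n0}:
  after d @ step 1: {n1}
  after a @ step 2: no successor for Q

da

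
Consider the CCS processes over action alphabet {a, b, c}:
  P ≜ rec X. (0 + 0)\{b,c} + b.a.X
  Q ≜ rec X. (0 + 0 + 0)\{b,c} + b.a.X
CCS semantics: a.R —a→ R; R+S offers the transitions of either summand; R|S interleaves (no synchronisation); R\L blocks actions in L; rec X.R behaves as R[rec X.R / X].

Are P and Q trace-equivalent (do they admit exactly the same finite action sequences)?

Reachable graph of P (2 states):
  m0 = rec X. (0 + 0)\{b,c} + b.a.X → --b--▸ m1
  m1 = a.(rec X. (0 + 0)\{b,c} + b.a.X) → --a--▸ m0
Reachable graph of Q (2 states):
  n0 = rec X. (0 + 0 + 0)\{b,c} + b.a.X → --b--▸ n1
  n1 = a.(rec X. (0 + 0 + 0)\{b,c} + b.a.X) → --a--▸ n0
Coarsest stable partition (strong bisimilarity classes):
  B0 = {m0, n0}
  B1 = {m1, n1}
m0 ∈ B0, n0 ∈ B0 → same block
Bisimilar ⇒ trace-equivalent.

YES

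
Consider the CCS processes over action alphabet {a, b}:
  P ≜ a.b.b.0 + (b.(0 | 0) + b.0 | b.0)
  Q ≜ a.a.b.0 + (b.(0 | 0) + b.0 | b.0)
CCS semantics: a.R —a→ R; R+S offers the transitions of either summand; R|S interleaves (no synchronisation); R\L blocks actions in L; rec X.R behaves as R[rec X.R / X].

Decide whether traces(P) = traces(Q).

trace-distinct — witness ⟨ab⟩

P's transition system — 7 states:
  m0 = a.b.b.0 + (b.(0 | 0) + b.0 | b.0) ⊢ -a-> m1, -b-> m2, -b-> m3, -b-> m4
  m1 = b.b.0 ⊢ -b-> m5
  m2 = 0 | 0 ⊢ ·
  m3 = 0 | b.0 ⊢ -b-> m2
  m4 = b.0 | 0 ⊢ -b-> m2
  m5 = b.0 ⊢ -b-> m6
  m6 = 0 ⊢ ·
Q's transition system — 7 states:
  n0 = a.a.b.0 + (b.(0 | 0) + b.0 | b.0) ⊢ -a-> n1, -b-> n2, -b-> n3, -b-> n4
  n1 = a.b.0 ⊢ -a-> n5
  n2 = 0 | 0 ⊢ ·
  n3 = 0 | b.0 ⊢ -b-> n2
  n4 = b.0 | 0 ⊢ -b-> n2
  n5 = b.0 ⊢ -b-> n6
  n6 = 0 ⊢ ·
Executing ab from P (initial set {m0}):
  step 1 (a): {m1}
  step 2 (b): {m5}
  — P admits the full trace.
Executing ab from Q (initial set {n0}):
  step 1 (a): {n1}
  step 2 (b): no successor for Q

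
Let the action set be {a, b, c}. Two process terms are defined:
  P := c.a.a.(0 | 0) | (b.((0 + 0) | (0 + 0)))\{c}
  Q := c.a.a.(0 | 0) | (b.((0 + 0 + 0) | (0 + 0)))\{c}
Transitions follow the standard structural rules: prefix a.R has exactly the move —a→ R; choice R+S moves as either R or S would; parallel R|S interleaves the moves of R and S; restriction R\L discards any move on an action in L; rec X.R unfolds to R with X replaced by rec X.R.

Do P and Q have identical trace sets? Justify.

YES

P's transition system — 8 states:
  m0 = c.a.a.(0 | 0) | (b.((0 + 0) | (0 + 0)))\{c} :: =b=> m1, =c=> m2
  m1 = c.a.a.(0 | 0) | ((0 + 0) | (0 + 0))\{c} :: =c=> m3
  m2 = a.a.(0 | 0) | (b.((0 + 0) | (0 + 0)))\{c} :: =a=> m4, =b=> m3
  m3 = a.a.(0 | 0) | ((0 + 0) | (0 + 0))\{c} :: =a=> m5
  m4 = a.(0 | 0) | (b.((0 + 0) | (0 + 0)))\{c} :: =a=> m6, =b=> m5
  m5 = a.(0 | 0) | ((0 + 0) | (0 + 0))\{c} :: =a=> m7
  m6 = 0 | 0 | (b.((0 + 0) | (0 + 0)))\{c} :: =b=> m7
  m7 = 0 | 0 | ((0 + 0) | (0 + 0))\{c} :: ∅
Q's transition system — 8 states:
  n0 = c.a.a.(0 | 0) | (b.((0 + 0 + 0) | (0 + 0)))\{c} :: =b=> n1, =c=> n2
  n1 = c.a.a.(0 | 0) | ((0 + 0 + 0) | (0 + 0))\{c} :: =c=> n3
  n2 = a.a.(0 | 0) | (b.((0 + 0 + 0) | (0 + 0)))\{c} :: =a=> n4, =b=> n3
  n3 = a.a.(0 | 0) | ((0 + 0 + 0) | (0 + 0))\{c} :: =a=> n5
  n4 = a.(0 | 0) | (b.((0 + 0 + 0) | (0 + 0)))\{c} :: =a=> n6, =b=> n5
  n5 = a.(0 | 0) | ((0 + 0 + 0) | (0 + 0))\{c} :: =a=> n7
  n6 = 0 | 0 | (b.((0 + 0 + 0) | (0 + 0)))\{c} :: =b=> n7
  n7 = 0 | 0 | ((0 + 0 + 0) | (0 + 0))\{c} :: ∅
Bisimilarity quotient blocks:
  B0 = {m0, n0}
  B1 = {m2, n2}
  B2 = {m3, n3}
  B3 = {m5, n5}
  B4 = {m7, n7}
  B5 = {m4, n4}
  B6 = {m6, n6}
  B7 = {m1, n1}
m0 ∈ B0, n0 ∈ B0 → same block
Bisimilar ⇒ trace-equivalent.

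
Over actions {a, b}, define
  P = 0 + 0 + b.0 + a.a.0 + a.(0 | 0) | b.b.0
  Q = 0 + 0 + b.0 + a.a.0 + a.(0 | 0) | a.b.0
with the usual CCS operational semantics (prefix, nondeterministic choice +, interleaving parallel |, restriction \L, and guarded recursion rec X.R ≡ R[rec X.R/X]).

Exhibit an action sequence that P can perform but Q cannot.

ba

P's transition system — 8 states:
  s0 = 0 + 0 + b.0 + a.a.0 + a.(0 | 0) | b.b.0 :: —a→ s1, —a→ s2, —b→ s3, —b→ s4
  s1 = 0 | 0 | b.b.0 :: —b→ s5
  s2 = a.0 :: —a→ s3
  s3 = 0 :: ∅
  s4 = a.(0 | 0) | b.0 :: —a→ s5, —b→ s6
  s5 = 0 | 0 | b.0 :: —b→ s7
  s6 = a.(0 | 0) | 0 :: —a→ s7
  s7 = 0 | 0 | 0 :: ∅
Q's transition system — 8 states:
  t0 = 0 + 0 + b.0 + a.a.0 + a.(0 | 0) | a.b.0 :: —a→ t1, —a→ t2, —a→ t3, —b→ t4
  t1 = 0 | 0 | a.b.0 :: —a→ t5
  t2 = a.(0 | 0) | b.0 :: —a→ t5, —b→ t6
  t3 = a.0 :: —a→ t4
  t4 = 0 :: ∅
  t5 = 0 | 0 | b.0 :: —b→ t7
  t6 = a.(0 | 0) | 0 :: —a→ t7
  t7 = 0 | 0 | 0 :: ∅
Run σ = ⟨ba⟩ on P: start {s0}
  after b @ step 1: {s3, s4}
  after a @ step 2: {s5}
  P completes σ.
Run σ = ⟨ba⟩ on Q: start {t0}
  after b @ step 1: {t4}
  after a @ step 2: ∅ (Q stuck)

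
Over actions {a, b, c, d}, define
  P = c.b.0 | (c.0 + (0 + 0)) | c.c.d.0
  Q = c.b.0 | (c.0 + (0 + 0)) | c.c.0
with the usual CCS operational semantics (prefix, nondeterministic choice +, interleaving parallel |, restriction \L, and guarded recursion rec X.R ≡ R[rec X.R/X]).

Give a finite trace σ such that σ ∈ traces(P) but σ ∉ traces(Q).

ccd

Reachable graph of P (24 states):
  u0 = c.b.0 | (c.0 + (0 + 0)) | c.c.d.0 has moves ··c··> u1, ··c··> u2, ··c··> u3
  u1 = b.0 | (c.0 + (0 + 0)) | c.c.d.0 has moves ··b··> u4, ··c··> u5, ··c··> u6
  u2 = c.b.0 | (c.0 + (0 + 0)) | c.d.0 has moves ··c··> u5, ··c··> u7, ··c··> u8
  u3 = c.b.0 | 0 | c.c.d.0 has moves ··c··> u6, ··c··> u8
  u4 = 0 | (c.0 + (0 + 0)) | c.c.d.0 has moves ··c··> u10, ··c··> u9
  u5 = b.0 | (c.0 + (0 + 0)) | c.d.0 has moves ··b··> u9, ··c··> u11, ··c··> u12
  u6 = b.0 | 0 | c.c.d.0 has moves ··b··> u10, ··c··> u12
  u7 = c.b.0 | (c.0 + (0 + 0)) | d.0 has moves ··c··> u11, ··c··> u13, ··d··> u14
  u8 = c.b.0 | 0 | c.d.0 has moves ··c··> u12, ··c··> u13
  u9 = 0 | (c.0 + (0 + 0)) | c.d.0 has moves ··c··> u15, ··c··> u16
  u10 = 0 | 0 | c.c.d.0 has moves ··c··> u16
  u11 = b.0 | (c.0 + (0 + 0)) | d.0 has moves ··b··> u15, ··c··> u17, ··d··> u18
  u12 = b.0 | 0 | c.d.0 has moves ··b··> u16, ··c··> u17
  u13 = c.b.0 | 0 | d.0 has moves ··c··> u17, ··d··> u19
  u14 = c.b.0 | (c.0 + (0 + 0)) | 0 has moves ··c··> u18, ··c··> u19
  u15 = 0 | (c.0 + (0 + 0)) | d.0 has moves ··c··> u20, ··d··> u21
  u16 = 0 | 0 | c.d.0 has moves ··c··> u20
  u17 = b.0 | 0 | d.0 has moves ··b··> u20, ··d··> u22
  u18 = b.0 | (c.0 + (0 + 0)) | 0 has moves ··b··> u21, ··c··> u22
  u19 = c.b.0 | 0 | 0 has moves ··c··> u22
  u20 = 0 | 0 | d.0 has moves ··d··> u23
  u21 = 0 | (c.0 + (0 + 0)) | 0 has moves ··c··> u23
  u22 = b.0 | 0 | 0 has moves ··b··> u23
  u23 = 0 | 0 | 0 has moves ∅
Reachable graph of Q (18 states):
  v0 = c.b.0 | (c.0 + (0 + 0)) | c.c.0 has moves ··c··> v1, ··c··> v2, ··c··> v3
  v1 = b.0 | (c.0 + (0 + 0)) | c.c.0 has moves ··b··> v4, ··c··> v5, ··c··> v6
  v2 = c.b.0 | (c.0 + (0 + 0)) | c.0 has moves ··c··> v5, ··c··> v7, ··c··> v8
  v3 = c.b.0 | 0 | c.c.0 has moves ··c··> v6, ··c··> v8
  v4 = 0 | (c.0 + (0 + 0)) | c.c.0 has moves ··c··> v10, ··c··> v9
  v5 = b.0 | (c.0 + (0 + 0)) | c.0 has moves ··b··> v9, ··c··> v11, ··c··> v12
  v6 = b.0 | 0 | c.c.0 has moves ··b··> v10, ··c··> v12
  v7 = c.b.0 | (c.0 + (0 + 0)) | 0 has moves ··c··> v11, ··c··> v13
  v8 = c.b.0 | 0 | c.0 has moves ··c··> v12, ··c··> v13
  v9 = 0 | (c.0 + (0 + 0)) | c.0 has moves ··c··> v14, ··c··> v15
  v10 = 0 | 0 | c.c.0 has moves ··c··> v15
  v11 = b.0 | (c.0 + (0 + 0)) | 0 has moves ··b··> v14, ··c··> v16
  v12 = b.0 | 0 | c.0 has moves ··b··> v15, ··c··> v16
  v13 = c.b.0 | 0 | 0 has moves ··c··> v16
  v14 = 0 | (c.0 + (0 + 0)) | 0 has moves ··c··> v17
  v15 = 0 | 0 | c.0 has moves ··c··> v17
  v16 = b.0 | 0 | 0 has moves ··b··> v17
  v17 = 0 | 0 | 0 has moves ∅
Trace ⟨ccd⟩ through P, begin at {u0}:
  [1] c ⇒ {u1, u2, u3}
  [2] c ⇒ {u5, u6, u7, u8}
  [3] d ⇒ {u14}
  — P admits the full trace.
Trace ⟨ccd⟩ through Q, begin at {v0}:
  [1] c ⇒ {v1, v2, v3}
  [2] c ⇒ {v5, v6, v7, v8}
  [3] d ⇒ ∅  — Q cannot continue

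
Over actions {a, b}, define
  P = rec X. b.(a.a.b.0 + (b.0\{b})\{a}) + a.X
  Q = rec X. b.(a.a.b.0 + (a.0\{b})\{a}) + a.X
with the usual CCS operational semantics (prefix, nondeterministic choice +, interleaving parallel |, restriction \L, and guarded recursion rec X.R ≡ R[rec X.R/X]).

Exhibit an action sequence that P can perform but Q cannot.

LTS(P): 6 reachable states
  m0 = rec X. b.(a.a.b.0 + (b.0\{b})\{a}) + a.X | —a→ m0, —b→ m1
  m1 = a.a.b.0 + (b.0\{b})\{a} | —a→ m2, —b→ m3
  m2 = a.b.0 | —a→ m4
  m3 = 0\{b}\{a} | stopped
  m4 = b.0 | —b→ m5
  m5 = 0 | stopped
LTS(Q): 5 reachable states
  n0 = rec X. b.(a.a.b.0 + (a.0\{b})\{a}) + a.X | —a→ n0, —b→ n1
  n1 = a.a.b.0 + (a.0\{b})\{a} | —a→ n2
  n2 = a.b.0 | —a→ n3
  n3 = b.0 | —b→ n4
  n4 = 0 | stopped
Run σ = ⟨bb⟩ on P: start {m0}
  [1] b ⇒ {m1}
  [2] b ⇒ {m3}
  P completes σ.
Run σ = ⟨bb⟩ on Q: start {n0}
  [1] b ⇒ {n1}
  [2] b ⇒ no successor for Q

bb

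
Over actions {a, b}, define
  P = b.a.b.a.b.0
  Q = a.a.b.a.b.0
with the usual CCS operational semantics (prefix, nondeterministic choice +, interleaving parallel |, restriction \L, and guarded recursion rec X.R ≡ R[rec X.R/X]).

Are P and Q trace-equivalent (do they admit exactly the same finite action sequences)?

LTS(P): 6 reachable states
  u0 = b.a.b.a.b.0 | -b-> u1
  u1 = a.b.a.b.0 | -a-> u2
  u2 = b.a.b.0 | -b-> u3
  u3 = a.b.0 | -a-> u4
  u4 = b.0 | -b-> u5
  u5 = 0 | ∅
LTS(Q): 6 reachable states
  v0 = a.a.b.a.b.0 | -a-> v1
  v1 = a.b.a.b.0 | -a-> v2
  v2 = b.a.b.0 | -b-> v3
  v3 = a.b.0 | -a-> v4
  v4 = b.0 | -b-> v5
  v5 = 0 | ∅
Trace ⟨b⟩ through P, begin at {u0}:
  after b @ step 1: {u1}
  ✓ P
Trace ⟨b⟩ through Q, begin at {v0}:
  after b @ step 1: ∅ (Q stuck)

traces(P) ≠ traces(Q) — witness ⟨b⟩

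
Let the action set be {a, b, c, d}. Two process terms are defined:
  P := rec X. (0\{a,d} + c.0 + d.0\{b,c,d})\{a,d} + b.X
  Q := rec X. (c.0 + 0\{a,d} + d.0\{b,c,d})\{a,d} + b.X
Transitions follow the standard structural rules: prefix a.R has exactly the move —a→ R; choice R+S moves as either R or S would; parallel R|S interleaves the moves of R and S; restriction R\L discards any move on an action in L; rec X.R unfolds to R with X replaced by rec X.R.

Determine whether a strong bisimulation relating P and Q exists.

P ~ Q

Reachable graph of P (2 states):
  u0 = rec X. (0\{a,d} + c.0 + d.0\{b,c,d})\{a,d} + b.X ⊢ --b--▸ u0, --c--▸ u1
  u1 = 0\{a,d} ⊢ ∅
Reachable graph of Q (2 states):
  v0 = rec X. (c.0 + 0\{a,d} + d.0\{b,c,d})\{a,d} + b.X ⊢ --b--▸ v0, --c--▸ v1
  v1 = 0\{a,d} ⊢ ∅
Partition-refinement fixed point:
  B0 = {u0, v0}
  B1 = {u1, v1}
u0 ∈ B0, v0 ∈ B0 → same block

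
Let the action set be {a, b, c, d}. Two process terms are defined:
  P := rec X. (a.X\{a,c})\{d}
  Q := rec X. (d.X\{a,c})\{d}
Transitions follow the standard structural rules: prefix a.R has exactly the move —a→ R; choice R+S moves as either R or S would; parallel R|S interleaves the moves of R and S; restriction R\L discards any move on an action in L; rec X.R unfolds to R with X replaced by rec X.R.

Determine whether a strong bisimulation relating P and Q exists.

not bisimilar

P's transition system — 2 states:
  m0 = rec X. (a.X\{a,c})\{d} | =a=> m1
  m1 = (rec X. (a.X\{a,c})\{d})\{a,c}\{d} | ·
Q's transition system — 1 states:
  n0 = rec X. (d.X\{a,c})\{d} | ·
Partition-refinement fixed point:
  B0 = {m0}
  B1 = {m1, n0}
m0 ∈ B0, n0 ∈ B1 → different blocks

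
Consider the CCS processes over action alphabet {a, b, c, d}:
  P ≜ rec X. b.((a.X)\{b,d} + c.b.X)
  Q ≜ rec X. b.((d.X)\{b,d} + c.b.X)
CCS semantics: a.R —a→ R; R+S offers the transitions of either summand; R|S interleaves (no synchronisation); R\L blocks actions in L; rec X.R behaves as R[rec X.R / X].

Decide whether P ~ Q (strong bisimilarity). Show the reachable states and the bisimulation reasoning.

Reachable graph of P (4 states):
  u0 = rec X. b.((a.X)\{b,d} + c.b.X) → ··b··> u1
  u1 = (a.(rec X. b.((a.X)\{b,d} + c.b.X)))\{b,d} + c.b.(rec X. b.((a.X)\{b,d} + c.b.X)) → ··a··> u2, ··c··> u3
  u2 = (rec X. b.((a.X)\{b,d} + c.b.X))\{b,d} → ∅
  u3 = b.(rec X. b.((a.X)\{b,d} + c.b.X)) → ··b··> u0
Reachable graph of Q (3 states):
  v0 = rec X. b.((d.X)\{b,d} + c.b.X) → ··b··> v1
  v1 = (d.(rec X. b.((d.X)\{b,d} + c.b.X)))\{b,d} + c.b.(rec X. b.((d.X)\{b,d} + c.b.X)) → ··c··> v2
  v2 = b.(rec X. b.((d.X)\{b,d} + c.b.X)) → ··b··> v0
Bisimilarity quotient blocks:
  B0 = {u0}
  B1 = {u1}
  B2 = {u3}
  B3 = {u2}
  B4 = {v0}
  B5 = {v1}
  B6 = {v2}
u0 ∈ B0, v0 ∈ B4 → different blocks

not bisimilar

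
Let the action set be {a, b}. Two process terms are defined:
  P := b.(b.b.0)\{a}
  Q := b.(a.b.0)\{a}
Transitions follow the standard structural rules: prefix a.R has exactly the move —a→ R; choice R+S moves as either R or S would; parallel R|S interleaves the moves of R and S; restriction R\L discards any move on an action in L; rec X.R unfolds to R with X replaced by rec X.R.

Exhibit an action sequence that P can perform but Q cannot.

Reachable graph of P (4 states):
  s0 = b.(b.b.0)\{a} :: =b=> s1
  s1 = (b.b.0)\{a} :: =b=> s2
  s2 = (b.0)\{a} :: =b=> s3
  s3 = 0\{a} :: stopped
Reachable graph of Q (2 states):
  t0 = b.(a.b.0)\{a} :: =b=> t1
  t1 = (a.b.0)\{a} :: stopped
Trace ⟨bb⟩ through P, begin at {s0}:
  step 1 (b): {s1}
  step 2 (b): {s2}
  P completes σ.
Trace ⟨bb⟩ through Q, begin at {t0}:
  step 1 (b): {t1}
  step 2 (b): ∅ (Q stuck)

bb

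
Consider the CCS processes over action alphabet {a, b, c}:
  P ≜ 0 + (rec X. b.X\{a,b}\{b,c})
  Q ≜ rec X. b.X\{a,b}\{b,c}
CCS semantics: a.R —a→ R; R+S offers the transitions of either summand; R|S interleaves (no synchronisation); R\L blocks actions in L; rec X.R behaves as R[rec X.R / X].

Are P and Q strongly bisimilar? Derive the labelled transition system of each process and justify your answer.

YES

P's transition system — 2 states:
  p0 = 0 + (rec X. b.X\{a,b}\{b,c}) :: —b→ p1
  p1 = (rec X. b.X\{a,b}\{b,c})\{a,b}\{b,c} :: ∅
Q's transition system — 2 states:
  q0 = rec X. b.X\{a,b}\{b,c} :: —b→ q1
  q1 = (rec X. b.X\{a,b}\{b,c})\{a,b}\{b,c} :: ∅
Coarsest stable partition (strong bisimilarity classes):
  B0 = {p0, q0}
  B1 = {p1, q1}
p0 ∈ B0, q0 ∈ B0 → same block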